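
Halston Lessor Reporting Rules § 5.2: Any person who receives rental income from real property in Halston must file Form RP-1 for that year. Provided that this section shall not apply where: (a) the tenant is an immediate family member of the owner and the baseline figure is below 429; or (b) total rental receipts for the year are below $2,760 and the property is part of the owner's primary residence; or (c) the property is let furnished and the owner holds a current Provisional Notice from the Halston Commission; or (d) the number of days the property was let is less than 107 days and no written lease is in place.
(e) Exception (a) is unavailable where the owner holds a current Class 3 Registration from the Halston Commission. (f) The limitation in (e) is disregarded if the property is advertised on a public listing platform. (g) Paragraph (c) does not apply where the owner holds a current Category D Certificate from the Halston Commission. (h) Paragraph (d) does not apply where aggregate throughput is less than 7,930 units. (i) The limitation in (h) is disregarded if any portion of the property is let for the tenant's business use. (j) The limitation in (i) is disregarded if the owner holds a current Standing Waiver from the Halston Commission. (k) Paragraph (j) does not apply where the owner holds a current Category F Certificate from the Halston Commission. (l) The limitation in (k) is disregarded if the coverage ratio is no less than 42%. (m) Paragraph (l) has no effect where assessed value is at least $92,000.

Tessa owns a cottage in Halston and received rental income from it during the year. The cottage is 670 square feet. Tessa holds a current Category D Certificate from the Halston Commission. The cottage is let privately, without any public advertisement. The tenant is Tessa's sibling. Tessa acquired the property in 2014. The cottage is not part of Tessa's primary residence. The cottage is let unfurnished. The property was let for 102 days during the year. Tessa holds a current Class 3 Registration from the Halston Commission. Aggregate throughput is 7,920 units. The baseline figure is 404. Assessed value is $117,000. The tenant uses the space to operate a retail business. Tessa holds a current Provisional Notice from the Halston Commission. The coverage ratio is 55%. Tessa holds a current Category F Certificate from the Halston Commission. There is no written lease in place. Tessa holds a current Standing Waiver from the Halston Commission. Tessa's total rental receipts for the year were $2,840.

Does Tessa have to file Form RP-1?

No — exception (d) applies; Tessa is not required to file Form RP-1.

Exception (a)'s conditions are all satisfied: the tenant is an immediate family member; the baseline figure is 404, below the 429 limit. But applying paragraphs (e)–(f): (e) operates against (a): a current Class 3 Registration is held. (f), which would lift (e), is not engaged — the property is let privately without advertisement. Exception (a) does not apply.
Exception (b) does not apply: total rental receipts for the year are $2,840, not below $2,760.
Exception (c) fails — the property is let unfurnished.
Exception (d): the number of days the property was let is 102 days, less than the 107 days limit; there is no written lease — every condition holds. As to paragraphs (h)–(m): (h) operates (aggregate throughput is 7,920 units, less than the 7,930 units limit), but is itself disapplied by (i): (i) applies — the space is let for business use. (j) would limit (i) — a current Standing Waiver is held — but (k) sets (j) aside: (k) operates against (j): a current Category F Certificate is held. (l) would limit (k) — the coverage ratio is 55%, meeting the 42% threshold — but (m) sets (l) aside: (m) operates against (l): assessed value is $117,000, meeting the $92,000 threshold. (d) remains available.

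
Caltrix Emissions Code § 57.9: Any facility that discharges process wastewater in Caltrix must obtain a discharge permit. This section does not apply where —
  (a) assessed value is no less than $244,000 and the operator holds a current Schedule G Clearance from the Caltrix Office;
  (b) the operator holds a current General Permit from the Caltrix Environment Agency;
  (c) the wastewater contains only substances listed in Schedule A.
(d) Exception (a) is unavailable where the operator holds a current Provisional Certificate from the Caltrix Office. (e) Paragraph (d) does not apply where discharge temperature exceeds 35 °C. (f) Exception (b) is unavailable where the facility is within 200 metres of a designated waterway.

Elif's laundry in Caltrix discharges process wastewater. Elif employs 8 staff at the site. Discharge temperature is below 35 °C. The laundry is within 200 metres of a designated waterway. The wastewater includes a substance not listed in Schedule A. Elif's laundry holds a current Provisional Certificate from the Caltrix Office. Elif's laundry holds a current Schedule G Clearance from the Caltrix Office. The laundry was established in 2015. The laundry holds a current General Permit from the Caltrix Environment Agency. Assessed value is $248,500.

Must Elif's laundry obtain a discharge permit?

Yes — Elif's laundry must obtain a discharge permit.

Exception (a): assessed value is $248,500, meeting the $244,000 threshold; a current Schedule G Clearance is held — every condition holds. However, paragraphs (d)–(e) must be considered: (d) operates against (a): a current Provisional Certificate is held. (e), which would lift (d), does not operate here — discharge temperature is below 35 °C. So (a) is unavailable.
Exception (b)'s conditions are all satisfied: a current General Permit is held. However, paragraph (f) must be considered: (f) applies — the laundry is within 200 m of a designated waterway. (b) is therefore removed.
Exception (c) requires that the wastewater contains only substances listed in Schedule A; but the wastewater includes a non-Schedule-A substance, so (c) is unavailable.
No exception displaces § 57.9.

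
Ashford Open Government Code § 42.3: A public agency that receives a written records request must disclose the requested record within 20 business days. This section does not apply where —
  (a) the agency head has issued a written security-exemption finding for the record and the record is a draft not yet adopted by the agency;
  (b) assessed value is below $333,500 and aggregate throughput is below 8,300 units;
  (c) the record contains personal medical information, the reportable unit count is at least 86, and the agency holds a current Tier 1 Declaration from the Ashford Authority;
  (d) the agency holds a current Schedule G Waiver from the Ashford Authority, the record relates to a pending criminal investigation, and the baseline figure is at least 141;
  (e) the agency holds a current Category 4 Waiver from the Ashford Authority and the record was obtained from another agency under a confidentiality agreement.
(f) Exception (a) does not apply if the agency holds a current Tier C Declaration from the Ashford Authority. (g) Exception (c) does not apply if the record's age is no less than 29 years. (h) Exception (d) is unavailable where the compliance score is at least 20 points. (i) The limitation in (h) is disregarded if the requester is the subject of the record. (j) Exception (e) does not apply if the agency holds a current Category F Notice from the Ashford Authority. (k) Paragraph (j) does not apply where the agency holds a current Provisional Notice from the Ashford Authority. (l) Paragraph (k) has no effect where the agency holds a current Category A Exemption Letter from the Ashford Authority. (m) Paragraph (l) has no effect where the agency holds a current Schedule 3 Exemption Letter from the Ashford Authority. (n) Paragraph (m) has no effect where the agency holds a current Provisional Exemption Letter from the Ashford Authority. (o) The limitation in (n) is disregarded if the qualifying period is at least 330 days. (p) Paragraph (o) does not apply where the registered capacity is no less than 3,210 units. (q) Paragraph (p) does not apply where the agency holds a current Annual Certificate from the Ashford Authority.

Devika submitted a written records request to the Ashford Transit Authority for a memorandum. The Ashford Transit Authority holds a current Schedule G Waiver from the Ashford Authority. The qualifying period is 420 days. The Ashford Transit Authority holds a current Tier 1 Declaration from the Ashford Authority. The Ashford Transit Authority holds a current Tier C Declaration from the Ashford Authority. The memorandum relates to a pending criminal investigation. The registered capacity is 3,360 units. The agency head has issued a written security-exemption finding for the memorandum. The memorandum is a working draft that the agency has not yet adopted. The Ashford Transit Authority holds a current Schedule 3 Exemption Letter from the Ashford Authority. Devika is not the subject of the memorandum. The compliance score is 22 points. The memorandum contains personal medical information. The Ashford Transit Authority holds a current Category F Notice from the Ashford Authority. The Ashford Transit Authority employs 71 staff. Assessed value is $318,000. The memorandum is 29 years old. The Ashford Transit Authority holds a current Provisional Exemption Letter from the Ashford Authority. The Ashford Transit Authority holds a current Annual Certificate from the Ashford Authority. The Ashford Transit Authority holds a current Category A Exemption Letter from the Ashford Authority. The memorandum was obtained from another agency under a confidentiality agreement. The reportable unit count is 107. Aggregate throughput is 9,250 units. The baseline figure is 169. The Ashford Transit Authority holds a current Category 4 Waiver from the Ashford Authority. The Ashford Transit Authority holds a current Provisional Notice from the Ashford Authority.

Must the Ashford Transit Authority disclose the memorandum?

All of (a)'s requirements are met (a written security-exemption finding has been issued; the memorandum is an unadopted draft). But: (f) is triggered — a current Tier C Declaration is held. So (a) is unavailable.
Exception (b) fails — aggregate throughput is 9,250 units, not below 8,300 units.
All of (c)'s requirements are met (the memorandum contains personal medical information; the reportable unit count is 107, meeting the 86 threshold; a current Tier 1 Declaration is held). But: (g) operates against (c): the record's age is 29 years, meeting the 29 years threshold. Exception (c) does not apply.
Exception (d): a current Schedule G Waiver is held; the memorandum relates to a pending investigation; the baseline figure is 169, meeting the 141 threshold — every condition holds. Turning to paragraphs (h)–(i): (h) operates — the compliance score is 22 points, meeting the 20 points threshold. (i), which would lift (h), is not triggered — Devika is not the subject of the memorandum. (d) is therefore removed.
Exception (e) is satisfied on its face — a current Category 4 Waiver is held; the memorandum was obtained under a confidentiality agreement. As to paragraphs (j)–(q): (j) is engaged (a current Category F Notice is held), but yields to (k): (k) applies — a current Provisional Notice is held. (l) applies (a current Category A Exemption Letter is held), but is displaced by (m): (m) operates — a current Schedule 3 Exemption Letter is held. (n) would limit (m) — a current Provisional Exemption Letter is held — but (o) sets (n) aside: (o) is triggered — the qualifying period is 420 days, meeting the 330 days threshold. (p) would limit (o) — the registered capacity is 3,360 units, meeting the 3,210 units threshold — but (q) sets (p) aside: (q) operates against (p): a current Annual Certificate is held. Exception (e) stands.

No — exception (e) applies; the Ashford Transit Authority is not required to disclose the memorandum.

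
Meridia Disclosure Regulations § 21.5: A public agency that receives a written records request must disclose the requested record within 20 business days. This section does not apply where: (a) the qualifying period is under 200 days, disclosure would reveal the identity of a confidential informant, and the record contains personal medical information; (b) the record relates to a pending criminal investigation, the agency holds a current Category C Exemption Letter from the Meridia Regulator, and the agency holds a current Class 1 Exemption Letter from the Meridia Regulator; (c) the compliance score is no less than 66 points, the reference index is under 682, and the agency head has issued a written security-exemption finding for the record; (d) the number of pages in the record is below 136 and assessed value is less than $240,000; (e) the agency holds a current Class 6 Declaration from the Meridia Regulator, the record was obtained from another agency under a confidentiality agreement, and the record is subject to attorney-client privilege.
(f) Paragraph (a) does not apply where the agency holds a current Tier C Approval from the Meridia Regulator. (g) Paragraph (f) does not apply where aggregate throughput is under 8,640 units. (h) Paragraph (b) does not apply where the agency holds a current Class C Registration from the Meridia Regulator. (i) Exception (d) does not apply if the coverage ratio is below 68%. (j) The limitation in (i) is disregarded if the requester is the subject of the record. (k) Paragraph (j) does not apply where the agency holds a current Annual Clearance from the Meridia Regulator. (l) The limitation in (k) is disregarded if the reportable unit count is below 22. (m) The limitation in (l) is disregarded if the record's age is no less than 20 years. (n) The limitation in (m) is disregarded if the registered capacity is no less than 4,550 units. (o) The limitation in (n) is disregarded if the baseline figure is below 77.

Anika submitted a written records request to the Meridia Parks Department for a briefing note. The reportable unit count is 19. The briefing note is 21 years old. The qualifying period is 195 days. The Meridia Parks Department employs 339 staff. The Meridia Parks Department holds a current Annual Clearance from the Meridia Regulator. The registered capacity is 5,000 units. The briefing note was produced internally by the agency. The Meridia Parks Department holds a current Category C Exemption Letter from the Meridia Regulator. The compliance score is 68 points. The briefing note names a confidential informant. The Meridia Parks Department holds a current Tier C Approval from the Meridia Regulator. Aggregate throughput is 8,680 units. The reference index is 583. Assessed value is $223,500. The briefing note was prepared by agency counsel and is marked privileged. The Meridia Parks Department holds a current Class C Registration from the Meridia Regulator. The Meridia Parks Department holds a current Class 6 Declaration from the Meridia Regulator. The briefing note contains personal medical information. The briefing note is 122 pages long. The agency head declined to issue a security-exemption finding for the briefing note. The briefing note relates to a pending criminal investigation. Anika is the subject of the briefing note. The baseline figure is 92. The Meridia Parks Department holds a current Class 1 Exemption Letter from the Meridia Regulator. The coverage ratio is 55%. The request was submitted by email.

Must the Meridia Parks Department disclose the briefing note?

No — exception (d) applies; the Meridia Parks Department is not required to disclose the briefing note.

Exception (a): the qualifying period is 195 days, under the 200 days limit; the briefing note names a confidential informant; the briefing note contains personal medical information — every condition holds. But applying paragraphs (f)–(g): (f) operates against (a): a current Tier C Approval is held. (g) is inapplicable (aggregate throughput is 8,680 units, not under 8,640 units), so (f) stands. (a) is therefore removed.
Exception (b) is satisfied on its face — the briefing note relates to a pending investigation; a current Category C Exemption Letter is held; a current Class 1 Exemption Letter is held. Turning to paragraph (h): (h) is engaged — a current Class C Registration is held. Exception (b) does not apply.
Exception (c) fails — the agency head declined to issue a security-exemption finding.
Exception (d) is satisfied on its face — the number of pages in the record is 122, below the 136 limit; assessed value is $223,500, less than the $240,000 limit. Under paragraphs (i)–(o): (i) would limit (d) — the coverage ratio is 55%, below the 68% limit — but (j) sets (i) aside: (j) operates against (i): Anika is the subject of the briefing note. (k) would limit (j) — a current Annual Clearance is held — but (l) sets (k) aside: (l) operates against (k): the reportable unit count is 19, below the 22 limit. (m) would limit (l) — the record's age is 21 years, meeting the 20 years threshold — but (n) sets (m) aside: (n) operates against (m): the registered capacity is 5,000 units, meeting the 4,550 units threshold. (o) is not engaged (the baseline figure is 92, not below 77), so (n) stands. Exception (d) stands.
Exception (e) does not apply: the briefing note was produced internally.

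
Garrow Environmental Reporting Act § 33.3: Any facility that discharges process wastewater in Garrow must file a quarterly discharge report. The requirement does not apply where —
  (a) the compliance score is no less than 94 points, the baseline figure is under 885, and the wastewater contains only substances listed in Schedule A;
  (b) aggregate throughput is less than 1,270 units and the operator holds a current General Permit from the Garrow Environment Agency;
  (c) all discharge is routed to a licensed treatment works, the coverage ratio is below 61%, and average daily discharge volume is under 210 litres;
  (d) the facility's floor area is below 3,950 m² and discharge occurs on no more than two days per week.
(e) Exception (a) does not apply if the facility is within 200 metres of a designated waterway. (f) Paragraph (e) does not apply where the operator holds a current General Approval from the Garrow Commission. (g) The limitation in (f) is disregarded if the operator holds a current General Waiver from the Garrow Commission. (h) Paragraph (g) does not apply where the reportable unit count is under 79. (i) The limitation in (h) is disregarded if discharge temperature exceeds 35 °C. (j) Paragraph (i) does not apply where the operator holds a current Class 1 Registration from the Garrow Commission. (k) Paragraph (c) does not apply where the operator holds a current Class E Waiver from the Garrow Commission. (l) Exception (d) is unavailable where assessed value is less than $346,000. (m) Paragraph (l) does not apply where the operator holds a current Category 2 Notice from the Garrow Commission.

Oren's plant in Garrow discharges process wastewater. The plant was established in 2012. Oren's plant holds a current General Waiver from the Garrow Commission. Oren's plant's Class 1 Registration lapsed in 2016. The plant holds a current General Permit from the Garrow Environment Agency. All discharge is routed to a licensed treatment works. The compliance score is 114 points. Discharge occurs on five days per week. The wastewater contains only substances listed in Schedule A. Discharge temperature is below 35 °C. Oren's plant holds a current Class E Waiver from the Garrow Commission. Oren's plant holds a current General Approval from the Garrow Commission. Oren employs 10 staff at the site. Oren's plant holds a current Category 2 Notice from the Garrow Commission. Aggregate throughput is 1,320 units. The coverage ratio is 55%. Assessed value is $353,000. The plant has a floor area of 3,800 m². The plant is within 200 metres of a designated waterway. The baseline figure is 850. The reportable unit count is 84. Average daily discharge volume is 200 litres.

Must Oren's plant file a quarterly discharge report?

Yes — Oren's plant must file a quarterly discharge report.

Exception (a): the compliance score is 114 points, meeting the 94 points threshold; the baseline figure is 850, under the 885 limit; the wastewater is Schedule-A-only — every condition holds. But: (e) operates against (a): the plant is within 200 m of a designated waterway. (f) would limit (e) — a current General Approval is held — but (g) sets (f) aside: (g) is engaged — a current General Waiver is held. (h), which would lift (g), is not triggered — the reportable unit count is 84, not under 79. So (a) is unavailable.
Exception (b) fails — aggregate throughput is 1,320 units, not less than 1,270 units.
Exception (c): discharge is routed to a licensed treatment works; the coverage ratio is 55%, below the 61% limit; average daily discharge volume is 200 litres, under the 210 litres limit — every condition holds. However, paragraph (k) must be considered: (k) operates against (c): a current Class E Waiver is held. Exception (c) does not apply.
Exception (d) does not apply: discharge occurs on five days per week.
No exception displaces § 33.3.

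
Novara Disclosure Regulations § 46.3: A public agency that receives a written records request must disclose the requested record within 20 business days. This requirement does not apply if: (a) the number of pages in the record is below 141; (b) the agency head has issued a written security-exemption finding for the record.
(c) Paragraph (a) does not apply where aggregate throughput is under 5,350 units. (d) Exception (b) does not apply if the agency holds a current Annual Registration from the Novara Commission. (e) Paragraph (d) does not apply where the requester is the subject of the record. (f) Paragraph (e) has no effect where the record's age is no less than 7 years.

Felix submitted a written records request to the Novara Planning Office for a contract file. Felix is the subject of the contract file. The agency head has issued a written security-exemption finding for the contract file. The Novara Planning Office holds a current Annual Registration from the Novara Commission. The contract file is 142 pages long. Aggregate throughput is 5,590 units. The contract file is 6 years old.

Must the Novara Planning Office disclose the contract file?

No — exception (b) applies; the Novara Planning Office is not required to disclose the contract file.

Exception (a) fails — the number of pages in the record is 142, not below 141.
All of (b)'s requirements are met (a written security-exemption finding has been issued). As to paragraphs (d)–(f): (d) would limit (b) — a current Annual Registration is held — but (e) sets (d) aside: (e) operates — Felix is the subject of the contract file. (f), which would lift (e), is not engaged — the record's age is 6 years, short of 7 years. So (b) applies.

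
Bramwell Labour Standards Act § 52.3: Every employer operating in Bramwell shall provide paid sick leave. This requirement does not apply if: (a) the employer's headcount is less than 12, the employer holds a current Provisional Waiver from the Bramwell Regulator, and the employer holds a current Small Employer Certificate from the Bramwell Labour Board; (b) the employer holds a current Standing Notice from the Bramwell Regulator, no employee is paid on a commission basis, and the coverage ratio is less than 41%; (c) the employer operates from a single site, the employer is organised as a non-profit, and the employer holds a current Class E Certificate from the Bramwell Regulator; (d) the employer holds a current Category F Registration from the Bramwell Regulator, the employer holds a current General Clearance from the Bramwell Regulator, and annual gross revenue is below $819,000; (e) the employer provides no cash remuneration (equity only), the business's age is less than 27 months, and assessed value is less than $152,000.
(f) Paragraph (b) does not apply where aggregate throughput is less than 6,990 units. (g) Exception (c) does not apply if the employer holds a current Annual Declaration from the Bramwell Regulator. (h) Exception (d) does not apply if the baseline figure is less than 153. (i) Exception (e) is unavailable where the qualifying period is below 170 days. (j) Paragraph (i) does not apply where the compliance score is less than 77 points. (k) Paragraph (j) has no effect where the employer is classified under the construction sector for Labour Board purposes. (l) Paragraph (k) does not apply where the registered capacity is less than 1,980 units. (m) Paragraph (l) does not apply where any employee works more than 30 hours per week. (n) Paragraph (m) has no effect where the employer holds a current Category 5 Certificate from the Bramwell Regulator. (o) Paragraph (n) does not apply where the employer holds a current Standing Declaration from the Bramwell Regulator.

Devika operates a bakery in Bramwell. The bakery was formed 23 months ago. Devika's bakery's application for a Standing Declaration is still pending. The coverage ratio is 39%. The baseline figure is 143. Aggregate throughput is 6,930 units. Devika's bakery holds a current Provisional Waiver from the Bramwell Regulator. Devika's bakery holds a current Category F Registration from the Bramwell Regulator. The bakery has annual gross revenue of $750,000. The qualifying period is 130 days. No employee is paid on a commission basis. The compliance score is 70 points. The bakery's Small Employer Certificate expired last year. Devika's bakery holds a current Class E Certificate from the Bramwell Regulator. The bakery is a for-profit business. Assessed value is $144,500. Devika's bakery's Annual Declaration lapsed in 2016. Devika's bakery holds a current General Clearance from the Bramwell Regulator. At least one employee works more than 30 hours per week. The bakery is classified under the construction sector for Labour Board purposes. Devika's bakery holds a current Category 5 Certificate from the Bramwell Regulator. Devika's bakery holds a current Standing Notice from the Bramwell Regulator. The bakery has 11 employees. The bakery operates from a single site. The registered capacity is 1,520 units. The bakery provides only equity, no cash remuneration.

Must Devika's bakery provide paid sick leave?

Exception (a) does not apply: the Small Employer Certificate has expired.
Exception (b)'s conditions are all satisfied: a current Standing Notice is held; no employee is paid on commission; the coverage ratio is 39%, less than the 41% limit. However, paragraph (f) must be considered: (f) is triggered — aggregate throughput is 6,930 units, less than the 6,990 units limit. Exception (b) does not apply.
Exception (c) fails — the employer is for-profit.
All of (d)'s requirements are met (a current Category F Registration is held; a current General Clearance is held; annual gross revenue is $750,000, below the $819,000 limit). However, paragraph (h) must be considered: (h) operates against (d): the baseline figure is 143, less than the 153 limit. Exception (d) does not apply.
All of (e)'s requirements are met (remuneration is equity-only; the business's age is 23 months, less than the 27 months limit; assessed value is $144,500, less than the $152,000 limit). Considering the limiting provisions: (i) would limit (e) — the qualifying period is 130 days, below the 170 days limit — but (j) sets (i) aside: (j) operates against (i): the compliance score is 70 points, less than the 77 points limit. (k) would limit (j) — the bakery is classified under the construction sector — but (l) sets (k) aside: (l) is engaged — the registered capacity is 1,520 units, less than the 1,980 units limit. (m) is engaged (at least one employee exceeds 30 hours/week), but is displaced by (n): (n) operates against (m): a current Category 5 Certificate is held. (o) does not operate here (there is no Standing Declaration in force), so (n) stands. Exception (e) stands.

No — exception (e) applies; Devika's bakery is not required to provide paid sick leave.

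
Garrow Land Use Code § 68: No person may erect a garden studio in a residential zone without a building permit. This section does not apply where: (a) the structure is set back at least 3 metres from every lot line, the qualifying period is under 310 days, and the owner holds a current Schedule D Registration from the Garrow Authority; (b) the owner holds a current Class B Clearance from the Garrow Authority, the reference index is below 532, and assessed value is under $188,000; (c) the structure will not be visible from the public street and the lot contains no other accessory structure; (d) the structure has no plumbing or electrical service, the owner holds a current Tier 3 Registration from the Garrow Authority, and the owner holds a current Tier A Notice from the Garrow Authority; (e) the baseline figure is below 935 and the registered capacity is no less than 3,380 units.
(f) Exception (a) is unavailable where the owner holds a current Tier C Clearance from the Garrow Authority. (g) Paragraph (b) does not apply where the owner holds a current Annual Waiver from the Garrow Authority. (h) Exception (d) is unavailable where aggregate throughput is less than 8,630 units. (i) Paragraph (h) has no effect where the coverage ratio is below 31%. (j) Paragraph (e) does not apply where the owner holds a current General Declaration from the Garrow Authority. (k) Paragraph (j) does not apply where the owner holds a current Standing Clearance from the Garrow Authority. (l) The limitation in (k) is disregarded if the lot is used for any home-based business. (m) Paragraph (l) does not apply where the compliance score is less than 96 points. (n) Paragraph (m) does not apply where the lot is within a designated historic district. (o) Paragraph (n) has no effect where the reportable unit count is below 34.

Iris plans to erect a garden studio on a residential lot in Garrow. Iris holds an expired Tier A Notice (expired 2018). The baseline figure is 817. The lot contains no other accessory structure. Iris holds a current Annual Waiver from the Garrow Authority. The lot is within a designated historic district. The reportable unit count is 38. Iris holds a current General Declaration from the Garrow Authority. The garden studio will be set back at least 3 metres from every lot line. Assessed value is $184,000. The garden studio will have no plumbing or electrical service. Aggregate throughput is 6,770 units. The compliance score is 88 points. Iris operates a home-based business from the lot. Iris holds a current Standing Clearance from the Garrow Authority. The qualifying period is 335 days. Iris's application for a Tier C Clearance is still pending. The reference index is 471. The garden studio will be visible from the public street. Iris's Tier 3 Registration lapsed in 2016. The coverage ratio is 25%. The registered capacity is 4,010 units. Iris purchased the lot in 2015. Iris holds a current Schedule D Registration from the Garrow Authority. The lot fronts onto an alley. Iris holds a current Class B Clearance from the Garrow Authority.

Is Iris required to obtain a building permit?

Yes — Iris must obtain a building permit.

Exception (a) requires that the qualifying period is under 310 days; but the qualifying period is 335 days, not under 310 days, so (a) is unavailable.
Exception (b)'s conditions are all satisfied: a current Class B Clearance is held; the reference index is 471, below the 532 limit; assessed value is $184,000, under the $188,000 limit. Turning to paragraph (g): (g) operates against (b): a current Annual Waiver is held. (b) is therefore removed.
Exception (c) fails — the structure will be visible from the street.
Exception (d) requires that the owner holds a current Tier 3 Registration from the Garrow Authority; but no current Tier 3 Registration is held, so (d) is unavailable.
Exception (e)'s conditions are all satisfied: the baseline figure is 817, below the 935 limit; the registered capacity is 4,010 units, meeting the 3,380 units threshold. But applying paragraphs (j)–(o): (j) operates against (e): a current General Declaration is held. (k) would limit (j) — a current Standing Clearance is held — but (l) sets (k) aside: (l) is engaged — a home-based business operates on the lot. (m) operates (the compliance score is 88 points, less than the 96 points limit), but is overridden by (n): (n) applies — the lot is in a historic district. (o) is not engaged (the reportable unit count is 38, not below 34), so (n) stands. So (e) is unavailable.
No exception applies. The general rule governs.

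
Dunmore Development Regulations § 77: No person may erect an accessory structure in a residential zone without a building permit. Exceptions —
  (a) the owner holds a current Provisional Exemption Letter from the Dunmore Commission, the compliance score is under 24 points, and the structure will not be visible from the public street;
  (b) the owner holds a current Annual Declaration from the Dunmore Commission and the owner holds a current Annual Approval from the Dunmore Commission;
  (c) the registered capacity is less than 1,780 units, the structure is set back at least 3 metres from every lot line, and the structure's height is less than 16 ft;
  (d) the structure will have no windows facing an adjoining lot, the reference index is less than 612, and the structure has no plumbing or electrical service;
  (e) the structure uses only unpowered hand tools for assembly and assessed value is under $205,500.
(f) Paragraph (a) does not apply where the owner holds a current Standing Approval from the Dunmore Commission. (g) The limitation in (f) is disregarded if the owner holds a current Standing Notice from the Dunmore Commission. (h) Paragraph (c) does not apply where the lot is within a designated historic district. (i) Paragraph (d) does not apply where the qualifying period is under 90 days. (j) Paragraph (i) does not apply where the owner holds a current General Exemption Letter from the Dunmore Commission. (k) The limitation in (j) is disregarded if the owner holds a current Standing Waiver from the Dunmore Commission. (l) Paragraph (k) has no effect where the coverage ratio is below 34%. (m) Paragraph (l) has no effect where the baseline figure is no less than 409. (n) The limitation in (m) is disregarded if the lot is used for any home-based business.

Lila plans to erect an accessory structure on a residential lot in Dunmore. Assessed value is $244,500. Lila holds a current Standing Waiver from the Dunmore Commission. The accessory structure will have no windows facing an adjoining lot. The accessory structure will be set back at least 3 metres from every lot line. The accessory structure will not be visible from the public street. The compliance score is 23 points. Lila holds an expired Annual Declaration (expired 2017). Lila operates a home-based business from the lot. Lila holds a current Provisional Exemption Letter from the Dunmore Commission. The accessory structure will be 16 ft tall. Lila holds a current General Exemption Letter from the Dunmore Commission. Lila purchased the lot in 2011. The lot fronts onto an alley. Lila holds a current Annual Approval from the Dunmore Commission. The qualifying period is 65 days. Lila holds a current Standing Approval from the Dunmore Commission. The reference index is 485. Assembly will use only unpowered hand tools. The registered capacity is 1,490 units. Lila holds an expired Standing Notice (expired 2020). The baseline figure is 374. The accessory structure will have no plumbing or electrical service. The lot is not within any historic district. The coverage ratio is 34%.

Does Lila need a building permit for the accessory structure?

All of (a)'s requirements are met (a current Provisional Exemption Letter is held; the compliance score is 23 points, under the 24 points limit; the structure will not be visible from the street). However, paragraphs (f)–(g) must be considered: (f) operates against (a): a current Standing Approval is held. (g), which would lift (f), does not operate here — the Standing Notice is not current. (a) is therefore removed.
Exception (b) fails — the Annual Declaration is not current.
Exception (c) does not apply: the structure's height is 16 ft, not less than 16 ft.
Exception (d) is satisfied on its face — no windows face an adjoining lot; the reference index is 485, less than the 612 limit; there is no plumbing or electrical service. Turning to paragraphs (i)–(n): (i) operates against (d): the qualifying period is 65 days, under the 90 days limit. (j) is engaged (a current General Exemption Letter is held), but is itself disapplied by (k): (k) operates against (j): a current Standing Waiver is held. (l) does not operate here (the coverage ratio is 34%, not below 34%), so (k) stands. Exception (d) does not apply.
Exception (e) fails — assessed value is $244,500, not under $205,500.
No exception displaces § 77.

Yes — Lila must obtain a building permit.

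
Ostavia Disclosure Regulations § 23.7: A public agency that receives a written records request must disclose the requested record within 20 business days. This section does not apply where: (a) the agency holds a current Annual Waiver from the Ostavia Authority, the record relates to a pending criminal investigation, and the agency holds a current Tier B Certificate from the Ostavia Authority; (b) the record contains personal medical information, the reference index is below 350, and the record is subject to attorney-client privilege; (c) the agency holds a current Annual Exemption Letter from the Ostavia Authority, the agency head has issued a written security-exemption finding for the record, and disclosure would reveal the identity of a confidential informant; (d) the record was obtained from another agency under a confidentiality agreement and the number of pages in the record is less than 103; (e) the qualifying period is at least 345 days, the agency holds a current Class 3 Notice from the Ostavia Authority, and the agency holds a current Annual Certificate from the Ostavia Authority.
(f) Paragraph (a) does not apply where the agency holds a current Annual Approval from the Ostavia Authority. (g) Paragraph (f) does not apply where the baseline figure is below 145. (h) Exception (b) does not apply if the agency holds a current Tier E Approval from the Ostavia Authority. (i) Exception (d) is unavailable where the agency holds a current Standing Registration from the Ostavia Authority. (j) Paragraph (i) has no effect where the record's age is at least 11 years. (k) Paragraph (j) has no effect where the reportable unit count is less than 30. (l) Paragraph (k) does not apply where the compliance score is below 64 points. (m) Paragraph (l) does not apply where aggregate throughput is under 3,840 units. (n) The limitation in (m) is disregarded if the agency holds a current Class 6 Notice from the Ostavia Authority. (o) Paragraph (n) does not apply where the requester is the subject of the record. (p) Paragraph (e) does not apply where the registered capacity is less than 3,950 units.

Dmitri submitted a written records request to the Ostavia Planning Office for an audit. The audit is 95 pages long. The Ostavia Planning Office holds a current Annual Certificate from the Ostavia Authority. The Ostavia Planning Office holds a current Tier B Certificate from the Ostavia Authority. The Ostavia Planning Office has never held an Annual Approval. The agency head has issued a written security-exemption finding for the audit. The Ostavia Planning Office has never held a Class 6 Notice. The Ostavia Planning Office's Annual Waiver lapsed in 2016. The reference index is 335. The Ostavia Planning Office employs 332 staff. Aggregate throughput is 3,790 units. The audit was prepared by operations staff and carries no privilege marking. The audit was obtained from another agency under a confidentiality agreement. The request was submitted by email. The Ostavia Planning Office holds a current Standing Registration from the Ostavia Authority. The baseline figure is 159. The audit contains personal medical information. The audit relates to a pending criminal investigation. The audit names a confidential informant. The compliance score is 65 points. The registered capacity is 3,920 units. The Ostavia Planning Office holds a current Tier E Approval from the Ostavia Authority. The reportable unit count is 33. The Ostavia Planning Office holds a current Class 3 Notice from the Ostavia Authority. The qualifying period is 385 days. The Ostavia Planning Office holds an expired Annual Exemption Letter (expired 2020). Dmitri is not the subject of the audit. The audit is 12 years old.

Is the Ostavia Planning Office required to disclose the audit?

Exception (a) requires that the agency holds a current Annual Waiver from the Ostavia Authority; but no current Annual Waiver is held, so (a) is unavailable.
Exception (b) does not apply: the audit carries no privilege marking.
Exception (c) requires that the agency holds a current Annual Exemption Letter from the Ostavia Authority; but the Annual Exemption Letter is not current, so (c) is unavailable.
Exception (d)'s conditions are all satisfied: the audit was obtained under a confidentiality agreement; the number of pages in the record is 95, less than the 103 limit. Under paragraphs (i)–(o): (i) would limit (d) — a current Standing Registration is held — but (j) sets (i) aside: (j) is engaged — the record's age is 12 years, meeting the 11 years threshold. (k) is not engaged (the reportable unit count is 33, not less than 30), so (j) stands. Exception (d) stands.
Exception (e)'s conditions are all satisfied: the qualifying period is 385 days, meeting the 345 days threshold; a current Class 3 Notice is held; a current Annual Certificate is held. Turning to paragraph (p): (p) operates against (e): the registered capacity is 3,920 units, less than the 3,950 units limit. Exception (e) does not apply.

No — exception (d) applies; the Ostavia Planning Office is not required to disclose the audit.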